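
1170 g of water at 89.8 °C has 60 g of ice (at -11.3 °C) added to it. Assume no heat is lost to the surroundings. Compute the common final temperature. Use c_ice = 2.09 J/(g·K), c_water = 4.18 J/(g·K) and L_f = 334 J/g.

Energy conservation, ΣQ = 0:
warm ice to 0 °C: 60·2.09·(0 − (-11.3)) = 1417
  latent heat to melt: 60·334 = 20040
  meltwater 0→T: 60·4.18·T = 250.8 T
  water cools: 1170·4.18·(T − 89.8) = 4890.6(T − 89.8)
5141.4 T = 439176 − 21457 = 417719
T ≈ 81.25 °C — above 0 °C, consistent with complete melting.

T_f ≈ 81.2 °C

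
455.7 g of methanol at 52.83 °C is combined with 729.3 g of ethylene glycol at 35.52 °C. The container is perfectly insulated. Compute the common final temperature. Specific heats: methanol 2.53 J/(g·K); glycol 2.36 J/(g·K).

T_f ≈ 42.5 °C

Energy conservation, ΣQ = 0:
455.7×2.53×(T − 52.83) + 729.3×2.36×(T − 35.52) = 0
1152.9(T − 52.83) + 1721.1(T − 35.52) = 0
(1152.9 + 1721.1) T = 1152.9×52.83 + 1721.1×35.52
T = 122044/2874.1 ≈ 42.46 °C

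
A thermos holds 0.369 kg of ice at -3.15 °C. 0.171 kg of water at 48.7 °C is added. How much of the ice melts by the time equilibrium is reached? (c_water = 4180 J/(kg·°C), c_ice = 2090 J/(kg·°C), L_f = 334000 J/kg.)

m_melted ≈ 0.0969 kg

Water can give up m c ΔT = 0.171·4180·48.7 = 34810 J before reaching 0 °C.
Of that, 0.369·2090·3.15 = 2429.3 J goes to bring the ice to 0 °C, leaving 32380 J.
Melting all 0.369 kg of ice would need 0.369·334000 = 123246 J.
Since 32380 < 123246 J, not all the ice melts; equilibrium is at 0 °C.
m_melt = 32380 / L_f = 0.09695 kg.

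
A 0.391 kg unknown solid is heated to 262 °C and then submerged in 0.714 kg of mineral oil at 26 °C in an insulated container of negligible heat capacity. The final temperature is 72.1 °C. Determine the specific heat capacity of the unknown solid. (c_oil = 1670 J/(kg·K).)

c ≈ 740 J/(kg·K)

Heat gained plus heat lost sum to zero:
0.391×c×(72.1 − 262) + 0.714×1670×(72.1 − 26) = 0
-74.25 c = -54969
c = -54969/-74.25 ≈ 740.3 J/(kg·K)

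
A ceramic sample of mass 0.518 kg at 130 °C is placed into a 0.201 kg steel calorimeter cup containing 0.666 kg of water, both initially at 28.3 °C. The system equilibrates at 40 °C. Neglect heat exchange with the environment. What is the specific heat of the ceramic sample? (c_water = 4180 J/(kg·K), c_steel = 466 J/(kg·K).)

c ≈ 722 J/(kg·K)

Taking heat into each body as positive, Σ m c ΔT = 0:
0.518·c·(40 − 130) + 0.666·4180·(40 − 28.3) + 0.201·466·(40 − 28.3) = 0
-46.62 c = -33667
c = -33667/-46.62 ≈ 722.2 J/(kg·K)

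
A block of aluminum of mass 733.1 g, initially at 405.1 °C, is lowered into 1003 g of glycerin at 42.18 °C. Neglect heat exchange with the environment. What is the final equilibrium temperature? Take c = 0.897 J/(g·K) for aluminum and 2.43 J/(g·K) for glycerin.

T_f is the heat-capacity-weighted average of the initial temperatures:
T_f = (657.59·405.1 + 2437.3·42.18) / (657.59 + 2437.3)
    = 369195 / 3094.9 ≈ 119.29 °C

T_f ≈ 119.3 °C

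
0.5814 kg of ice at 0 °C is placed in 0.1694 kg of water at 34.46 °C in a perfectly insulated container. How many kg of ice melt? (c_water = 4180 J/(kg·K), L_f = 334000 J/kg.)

m_melted ≈ 0.0731 kg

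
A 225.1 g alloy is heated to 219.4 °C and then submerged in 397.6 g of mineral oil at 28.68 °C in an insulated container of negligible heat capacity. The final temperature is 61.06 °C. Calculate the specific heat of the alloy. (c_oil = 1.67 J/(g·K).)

c ≈ 0.603 J/(g·K)

Energy conservation, ΣQ = 0:
225.1×c×(61.06 − 219.4) + 397.6×1.67×(61.06 − 28.68) = 0
-35642 c = -21500
c = -21500/-35642 ≈ 0.6032 J/(g·K)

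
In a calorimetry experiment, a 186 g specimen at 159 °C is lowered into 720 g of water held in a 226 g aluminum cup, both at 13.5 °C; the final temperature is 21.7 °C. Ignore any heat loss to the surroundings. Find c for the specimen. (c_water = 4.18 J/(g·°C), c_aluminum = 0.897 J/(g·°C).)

Heat gained plus heat lost sum to zero:
186·c·(21.7 − 159) + 720·4.18·(21.7 − 13.5) + 226·0.897·(21.7 − 13.5) = 0
-25538 c = -26341
c = -26341/-25538 ≈ 1.031 J/(g·°C)

c ≈ 1.03 J/(g·°C)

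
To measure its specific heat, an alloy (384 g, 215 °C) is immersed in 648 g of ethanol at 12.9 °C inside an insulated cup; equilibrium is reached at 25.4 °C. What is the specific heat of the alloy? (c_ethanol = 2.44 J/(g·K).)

Heat lost by the alloy = heat gained by the ethanol:
384·c·(215 − 25.4) = 648·2.44·(25.4 − 12.9)
72806 c = 19764  ⇒  c ≈ 0.2715 J/(g·K)

c ≈ 0.271 J/(g·K)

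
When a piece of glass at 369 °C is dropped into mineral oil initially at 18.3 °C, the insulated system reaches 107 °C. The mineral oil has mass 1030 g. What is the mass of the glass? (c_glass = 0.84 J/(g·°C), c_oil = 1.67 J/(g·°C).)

m ≈ 693 g

Taking heat into each body as positive, Σ m c ΔT = 0:
m·0.84·(107 − 369) + 1030·1.67·(107 − 18.3) = 0
-220.08 m = -152573
m = -152573/-220.08 ≈ 693.3 g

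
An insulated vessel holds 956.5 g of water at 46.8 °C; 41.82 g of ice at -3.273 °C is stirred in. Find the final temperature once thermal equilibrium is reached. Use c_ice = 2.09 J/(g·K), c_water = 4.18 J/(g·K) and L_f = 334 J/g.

T_f ≈ 41.4 °C

Sum of m c ΔT and latent-heat terms is zero:
warm ice to 0 °C: 41.82·2.09·(0 − (-3.273)) = 286.07
  fusion: m_ice L_f = 41.82·334 = 13968
  meltwater 0→T: 41.82·4.18·T = 174.81 T
  water: 3998.2(T − 46.8)
4173 T = 187114 − 14254 = 172860
T ≈ 41.42 °C — above 0 °C, consistent with complete melting.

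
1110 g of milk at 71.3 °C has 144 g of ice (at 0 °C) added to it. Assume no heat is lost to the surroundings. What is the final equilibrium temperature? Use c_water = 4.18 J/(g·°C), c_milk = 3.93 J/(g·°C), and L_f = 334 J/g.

T_f ≈ 53.0 °C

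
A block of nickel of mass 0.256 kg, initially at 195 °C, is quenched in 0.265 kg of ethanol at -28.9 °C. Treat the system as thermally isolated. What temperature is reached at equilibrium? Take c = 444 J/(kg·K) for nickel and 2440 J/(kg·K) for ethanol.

With ΣQ=0 the equilibrium temperature is the m·c-weighted mean:
T_f = (113.66*195 + 646.6*(-28.9)) / (113.66 + 646.6)
    = 3477.7 / 760.26 ≈ 4.57 °C

T_f ≈ 4.6 °C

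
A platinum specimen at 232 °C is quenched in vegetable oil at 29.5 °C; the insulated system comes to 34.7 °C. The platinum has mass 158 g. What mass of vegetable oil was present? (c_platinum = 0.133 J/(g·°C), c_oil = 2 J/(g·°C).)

m ≈ 399 g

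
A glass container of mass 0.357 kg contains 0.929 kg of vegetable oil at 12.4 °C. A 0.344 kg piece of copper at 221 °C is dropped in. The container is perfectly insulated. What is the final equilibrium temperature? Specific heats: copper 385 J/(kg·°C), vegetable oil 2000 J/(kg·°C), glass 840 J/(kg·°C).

T_f ≈ 24.5 °C

Energy conservation, ΣQ = 0:
0.344·385·(T − 221) + 0.929·2000·(T − 12.4) + 0.357·840·(T − 12.4) = 0
(132.44 + 1858 + 299.88) T = 132.44·221 + 1858·12.4 + 299.88·12.4
T = 56027/2290.3 ≈ 24.46 °C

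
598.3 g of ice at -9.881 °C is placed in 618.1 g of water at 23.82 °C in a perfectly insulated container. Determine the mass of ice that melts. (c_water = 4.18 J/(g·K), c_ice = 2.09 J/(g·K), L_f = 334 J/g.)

m_melted ≈ 147 g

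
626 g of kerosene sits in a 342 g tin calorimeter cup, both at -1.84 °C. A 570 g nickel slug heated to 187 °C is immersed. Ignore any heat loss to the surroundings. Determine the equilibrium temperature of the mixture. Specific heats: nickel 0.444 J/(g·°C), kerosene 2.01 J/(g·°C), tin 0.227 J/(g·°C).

Conservation of energy gives ΣQ = 0:
570*0.444*(T − 187) + 626*2.01*(T − (-1.84)) + 342*0.227*(T − (-1.84)) = 0
253.08(T − 187) + 1258.3(T − (-1.84)) + 77.63(T − (-1.84)) = 0
(253.08 + 1258.3 + 77.63) T = 253.08*187 + 1258.3*(-1.84) + 77.63*(-1.84)
T = 44868 / 1589 = 28.2 °C

T_f ≈ 28.2 °C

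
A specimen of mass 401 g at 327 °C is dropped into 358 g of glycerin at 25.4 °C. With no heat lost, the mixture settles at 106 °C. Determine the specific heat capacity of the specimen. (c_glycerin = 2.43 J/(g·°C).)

c ≈ 0.791 J/(g·°C)

Heat lost by the specimen = heat gained by the glycerin:
401·c·(327 − 106) = 358·2.43·(106 − 25.4)
88621 c = 70117  ⇒  c ≈ 0.7912 J/(g·°C)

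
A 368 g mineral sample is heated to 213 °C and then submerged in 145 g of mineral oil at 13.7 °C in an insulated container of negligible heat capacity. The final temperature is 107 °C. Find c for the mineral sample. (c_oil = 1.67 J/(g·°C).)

c ≈ 0.579 J/(g·°C)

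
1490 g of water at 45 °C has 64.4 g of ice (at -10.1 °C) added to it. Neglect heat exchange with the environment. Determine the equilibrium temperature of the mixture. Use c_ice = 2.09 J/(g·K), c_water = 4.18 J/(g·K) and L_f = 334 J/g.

T_f ≈ 39.6 °C

Setting the total heat transfer to zero:
ice -10.1→0 °C: 64.4×2.09×10.1 = 1359.4; latent heat to melt: 64.4×334 = 21510; meltwater 0→T: 64.4×4.18×T = 269.19 T; water cools: 1490×4.18×(T − 45) = 6228.2(T − 45)
6497.4 T = 280269 − 22869 = 257400
T ≈ 39.62 °C. Since T > 0 °C, the all-ice-melts assumption holds.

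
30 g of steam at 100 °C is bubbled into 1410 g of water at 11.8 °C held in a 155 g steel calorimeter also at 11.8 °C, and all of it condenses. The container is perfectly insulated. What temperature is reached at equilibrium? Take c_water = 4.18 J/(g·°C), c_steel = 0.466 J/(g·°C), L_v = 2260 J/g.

T_f ≈ 24.7 °C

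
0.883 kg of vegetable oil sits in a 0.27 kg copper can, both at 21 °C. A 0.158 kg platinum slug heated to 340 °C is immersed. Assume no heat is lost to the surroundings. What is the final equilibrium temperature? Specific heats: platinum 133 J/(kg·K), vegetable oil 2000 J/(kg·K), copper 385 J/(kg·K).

Energy conservation, ΣQ = 0:
0.158×133×(T − 340) + 0.883×2000×(T − 21) + 0.27×385×(T − 21) = 0
21.01(T − 340) + 1766(T − 21) + 103.95(T − 21) = 0
(21.01 + 1766 + 103.95) T = 21.01×340 + 1766×21 + 103.95×21
T ≈ 24.54 °C

T_f ≈ 24.5 °C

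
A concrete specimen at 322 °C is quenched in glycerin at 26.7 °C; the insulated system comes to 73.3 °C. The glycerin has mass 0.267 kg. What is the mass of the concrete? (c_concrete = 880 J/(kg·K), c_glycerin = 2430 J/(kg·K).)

Net heat exchanged in the isolated system is zero:
m×880×(73.3 − 322) + 0.267×2430×(73.3 − 26.7) = 0
-218856 m = -30235
m = -30235/-218856 ≈ 0.1381 kg

m ≈ 0.138 kg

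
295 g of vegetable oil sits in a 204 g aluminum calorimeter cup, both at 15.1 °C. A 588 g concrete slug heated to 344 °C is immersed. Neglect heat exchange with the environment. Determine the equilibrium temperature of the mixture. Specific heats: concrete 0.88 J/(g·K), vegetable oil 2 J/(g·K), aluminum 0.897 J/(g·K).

T_f ≈ 147.0 °C

Energy conservation, ΣQ = 0:
588*0.88*(T − 344) + 295*2*(T − 15.1) + 204*0.897*(T − 15.1) = 0
517.44(T − 344) + 590(T − 15.1) + 182.99(T − 15.1) = 0
(517.44 + 590 + 182.99) T = 517.44*344 + 590*15.1 + 182.99*15.1
T ≈ 146.98 °C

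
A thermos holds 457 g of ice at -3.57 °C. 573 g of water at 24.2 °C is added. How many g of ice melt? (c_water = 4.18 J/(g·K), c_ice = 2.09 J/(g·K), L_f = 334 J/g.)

m_melted ≈ 163 g

Cooling the water to 0 °C releases 573·4.18·24.2 = 57962 J.
Warming the ice to 0 °C takes 457·2.09·3.57 = 3409.8 J, leaving 54553 J for melting.
Melting all 457 g of ice would need 457·334 = 152638 J.
That's not enough to melt it all — equilibrium is at 0 °C with ice remaining.
Mass melted = 54553/334 ≈ 163.3 g.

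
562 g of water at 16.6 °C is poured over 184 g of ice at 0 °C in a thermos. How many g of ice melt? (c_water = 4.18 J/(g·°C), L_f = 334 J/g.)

m_melted ≈ 117 g

Heat available from the water dropping to 0 °C: 562·4.18·16.6 = 38996 J.
Melting all 184 g of ice would need 184·334 = 61456 J.
That's not enough to melt it all — equilibrium is at 0 °C with ice remaining.
m_melt = 38996 / L_f = 116.8 g.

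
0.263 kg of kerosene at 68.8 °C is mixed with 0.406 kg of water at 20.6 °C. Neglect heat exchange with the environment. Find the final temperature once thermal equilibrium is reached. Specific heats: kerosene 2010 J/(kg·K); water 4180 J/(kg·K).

With ΣQ=0 the equilibrium temperature is the m·c-weighted mean:
T_f = (528.63*68.8 + 1697.1*20.6) / (528.63 + 1697.1)
    = 71330 / 2225.7 ≈ 32.05 °C

T_f ≈ 32.0 °C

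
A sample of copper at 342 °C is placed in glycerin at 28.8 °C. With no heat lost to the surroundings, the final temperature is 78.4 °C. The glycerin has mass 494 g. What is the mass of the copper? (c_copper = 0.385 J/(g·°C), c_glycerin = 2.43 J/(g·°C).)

Heat gained plus heat lost sum to zero:
m×0.385×(78.4 − 342) + 494×2.43×(78.4 − 28.8) = 0
-101.49 m = -59541
m = -59541/-101.49 ≈ 586.7 g

m ≈ 587 g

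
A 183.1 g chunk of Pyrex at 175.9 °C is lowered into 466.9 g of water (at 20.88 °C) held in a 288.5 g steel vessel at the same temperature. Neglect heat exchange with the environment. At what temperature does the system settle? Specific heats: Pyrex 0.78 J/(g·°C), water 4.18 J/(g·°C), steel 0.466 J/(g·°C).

Let T be the final temperature. ΣQ_i = 0:
183.1×0.78×(T − 175.9) + 466.9×4.18×(T − 20.88) + 288.5×0.466×(T − 20.88) = 0
142.82(T − 175.9) + 1951.6(T − 20.88) + 134.44(T − 20.88) = 0
2228.9 T = 68679
T = 68679/2228.9 ≈ 30.81 °C

T_f ≈ 30.8 °C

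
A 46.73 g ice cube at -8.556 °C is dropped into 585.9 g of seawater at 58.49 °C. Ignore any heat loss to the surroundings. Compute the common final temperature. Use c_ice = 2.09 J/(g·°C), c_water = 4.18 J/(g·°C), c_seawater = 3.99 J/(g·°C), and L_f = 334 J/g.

Setting the total heat transfer to zero:
warm ice to 0 °C: 46.73·2.09·(0 − (-8.556)) = 835.63
  melt ice: 46.73·334 = 15608
  warm the meltwater: 195.33 T
  seawater: 2337.7(T − 58.49)
2533.1 T = 136734 − 16443 = 120291
T ≈ 47.49 °C (positive, so assuming full melt was valid).

T_f ≈ 47.5 °C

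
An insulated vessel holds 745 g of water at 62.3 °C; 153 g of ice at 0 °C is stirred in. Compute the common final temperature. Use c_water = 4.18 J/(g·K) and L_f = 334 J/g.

Conservation of energy gives ΣQ = 0:
latent heat to melt: 153×334 = 51102
  warm the meltwater: 639.54 T
  water: 3114.1(T − 62.3)
3753.6 T = 194008 − 51102 = 142906
T ≈ 38.07 °C (positive, so assuming full melt was valid).

T_f ≈ 38.1 °C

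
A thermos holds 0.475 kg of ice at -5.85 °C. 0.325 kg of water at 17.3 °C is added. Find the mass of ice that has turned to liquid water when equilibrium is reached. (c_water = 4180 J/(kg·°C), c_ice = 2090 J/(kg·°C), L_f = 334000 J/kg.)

Cooling the water to 0 °C releases 0.325·4180·17.3 = 23502 J.
Of that, 0.475·2090·5.85 = 5807.6 J goes to bring the ice to 0 °C, leaving 17694 J.
Melting all 0.475 kg of ice would need 0.475·334000 = 158650 J.
That's not enough to melt it all — equilibrium is at 0 °C with ice remaining.
Mass melted = 17694/334000 ≈ 0.05298 kg.

m_melted ≈ 0.053 kg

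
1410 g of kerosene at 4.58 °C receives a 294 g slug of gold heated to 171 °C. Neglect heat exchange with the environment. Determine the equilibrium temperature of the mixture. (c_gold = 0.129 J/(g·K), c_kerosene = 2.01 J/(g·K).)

T_f ≈ 6.8 °C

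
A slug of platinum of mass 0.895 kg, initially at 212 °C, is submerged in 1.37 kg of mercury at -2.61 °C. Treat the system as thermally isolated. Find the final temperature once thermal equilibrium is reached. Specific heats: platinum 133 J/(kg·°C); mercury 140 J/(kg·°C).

T_f ≈ 79.6 °C

Taking heat into each body as positive, Σ m c ΔT = 0:
0.895·133·(T − 212) + 1.37·140·(T − (-2.61)) = 0
310.84 T = 24735
T ≈ 79.58 °C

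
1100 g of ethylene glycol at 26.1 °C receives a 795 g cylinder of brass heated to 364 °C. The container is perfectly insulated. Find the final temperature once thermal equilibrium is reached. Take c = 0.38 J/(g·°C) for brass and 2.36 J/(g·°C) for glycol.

T_f ≈ 61.3 °C

Energy conservation, ΣQ = 0:
795·0.38·(T − 364) + 1100·2.36·(T − 26.1) = 0
302.1(T − 364) + 2596(T − 26.1) = 0
(302.1 + 2596) T = 302.1·364 + 2596·26.1
T ≈ 61.32 °C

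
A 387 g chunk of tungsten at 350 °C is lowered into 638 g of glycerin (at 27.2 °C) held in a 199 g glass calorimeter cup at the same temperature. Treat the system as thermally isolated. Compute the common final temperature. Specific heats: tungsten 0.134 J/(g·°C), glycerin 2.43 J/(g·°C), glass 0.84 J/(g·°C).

T_f ≈ 36.7 °C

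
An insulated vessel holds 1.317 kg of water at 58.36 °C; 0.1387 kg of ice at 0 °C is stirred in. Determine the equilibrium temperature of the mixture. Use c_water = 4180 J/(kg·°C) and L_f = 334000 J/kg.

Heat gained plus heat lost sum to zero:
latent heat to melt: 0.1387×334000 = 46326
  meltwater 0→T: 0.1387×4180×T = 579.77 T
  water: 5505.1(T − 58.36)
6084.8 T = 321275 − 46326 = 274950
T ≈ 45.19 °C — above 0 °C, consistent with complete melting.

T_f ≈ 45.2 °C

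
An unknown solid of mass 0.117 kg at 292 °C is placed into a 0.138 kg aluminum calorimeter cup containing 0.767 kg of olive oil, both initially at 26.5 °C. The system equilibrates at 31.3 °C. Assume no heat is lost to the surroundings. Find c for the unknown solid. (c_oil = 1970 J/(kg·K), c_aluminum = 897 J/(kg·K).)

c ≈ 257 J/(kg·K)

Energy conservation, ΣQ = 0:
0.117·c·(31.3 − 292) + 0.767·1970·(31.3 − 26.5) + 0.138·897·(31.3 − 26.5) = 0
-30.5 c = -7846.9
c = -7846.9/-30.5 ≈ 257.3 J/(kg·K)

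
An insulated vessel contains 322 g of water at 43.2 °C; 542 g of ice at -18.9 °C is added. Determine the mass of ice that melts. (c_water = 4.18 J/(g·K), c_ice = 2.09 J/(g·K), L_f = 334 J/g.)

Water can give up m c ΔT = 322·4.18·43.2 = 58145 J before reaching 0 °C.
Of that, 542·2.09·18.9 = 21410 J goes to bring the ice to 0 °C, leaving 36736 J.
To melt every bit of ice: 542·334 = 181028 J.
36736 J < 181028 J, so only part of the ice melts and the system sits at 0 °C.
m_melted·334 = 36736  ⇒  m_melted ≈ 110 g.

m_melted ≈ 110 g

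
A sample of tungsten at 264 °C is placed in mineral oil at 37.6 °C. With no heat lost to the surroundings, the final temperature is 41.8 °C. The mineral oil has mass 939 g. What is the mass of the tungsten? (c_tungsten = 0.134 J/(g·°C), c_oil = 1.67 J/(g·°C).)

Energy conservation, ΣQ = 0:
m·0.134·(41.8 − 264) + 939·1.67·(41.8 − 37.6) = 0
-29.77 m = -6586.1
m = -6586.1/-29.77 ≈ 221.2 g

m ≈ 221 g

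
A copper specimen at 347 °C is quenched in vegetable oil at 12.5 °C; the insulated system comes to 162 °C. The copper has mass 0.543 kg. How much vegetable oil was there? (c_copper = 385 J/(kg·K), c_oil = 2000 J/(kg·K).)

Setting the total heat transfer to zero:
0.543×385×(162 − 347) + m×2000×(162 − 12.5) = 0
299000 m = 38675
m = 38675/299000 ≈ 0.1293 kg

m ≈ 0.129 kg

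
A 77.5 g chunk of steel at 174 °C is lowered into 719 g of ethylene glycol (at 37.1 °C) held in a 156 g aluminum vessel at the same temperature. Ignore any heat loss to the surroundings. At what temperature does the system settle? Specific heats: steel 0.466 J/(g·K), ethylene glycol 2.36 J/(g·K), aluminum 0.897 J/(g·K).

T_f ≈ 39.7 °C

Setting the total heat transfer to zero:
77.5*0.466*(T − 174) + 719*2.36*(T − 37.1) + 156*0.897*(T − 37.1) = 0
36.12(T − 174) + 1696.8(T − 37.1) + 139.93(T − 37.1) = 0
1872.9 T = 74428
T = 74428 / 1872.9 = 39.7 °C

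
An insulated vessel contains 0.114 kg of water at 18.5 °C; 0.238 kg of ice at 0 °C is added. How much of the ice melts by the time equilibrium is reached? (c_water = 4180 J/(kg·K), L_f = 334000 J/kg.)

m_melted ≈ 0.0264 kg

Heat available from the water dropping to 0 °C: 0.114×4180×18.5 = 8815.6 J.
Melting all 0.238 kg of ice would need 0.238×334000 = 79492 J.
8815.6 J < 79492 J, so only part of the ice melts and the system sits at 0 °C.
m_melted×334000 = 8815.6  ⇒  m_melted ≈ 0.02639 kg.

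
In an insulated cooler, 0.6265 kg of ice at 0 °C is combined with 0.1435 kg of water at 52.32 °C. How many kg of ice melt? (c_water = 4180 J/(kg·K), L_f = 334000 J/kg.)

Cooling the water to 0 °C releases 0.1435·4180·52.32 = 31383 J.
Fully melting the ice requires m_ice L_f = 0.6265·334000 = 209251 J.
Since 31383 < 209251 J, not all the ice melts; equilibrium is at 0 °C.
m_melt = 31383 / L_f = 0.09396 kg.

m_melted ≈ 0.094 kg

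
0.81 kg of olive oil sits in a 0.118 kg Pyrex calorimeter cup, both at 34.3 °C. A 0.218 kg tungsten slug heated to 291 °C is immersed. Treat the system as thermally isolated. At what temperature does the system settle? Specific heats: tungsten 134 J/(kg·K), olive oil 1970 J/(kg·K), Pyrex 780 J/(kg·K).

T_f ≈ 38.7 °C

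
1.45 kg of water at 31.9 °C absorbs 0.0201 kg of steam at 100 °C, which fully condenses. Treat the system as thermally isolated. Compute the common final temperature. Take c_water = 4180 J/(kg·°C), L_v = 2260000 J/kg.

Taking heat into each body as positive, Σ m c ΔT = 0:
steam→water at 100 °C releases m L_v = 0.0201×2260000 = 45426
  condensed water 100 °C→T: 84.02(T − 100)
  water warms: 1.45×4180×(T − 31.9) = 6061(T − 31.9)
6145 T = 45426 + 8401.8 + 193346 = 247174
T ≈ 40.22 °C (< 100 °C, so full condensation is consistent).

T_f ≈ 40.2 °C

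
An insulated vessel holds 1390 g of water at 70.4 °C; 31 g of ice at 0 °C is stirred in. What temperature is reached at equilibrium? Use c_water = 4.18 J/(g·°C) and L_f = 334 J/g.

Conservation of energy gives ΣQ = 0:
latent heat to melt: 31·334 = 10354; warm the meltwater: 129.58 T; water: 5810.2(T − 70.4)
5939.8 T = 409038 − 10354 = 398684
T ≈ 67.12 °C — above 0 °C, consistent with complete melting.

T_f ≈ 67.1 °C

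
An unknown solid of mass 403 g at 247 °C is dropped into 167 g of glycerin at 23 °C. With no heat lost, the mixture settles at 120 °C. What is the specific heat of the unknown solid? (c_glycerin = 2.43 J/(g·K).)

m_s c (T_s − T_f) = m_glycerin c_glycerin (T_f − T_0):
403×c×(247 − 120) = 167×2.43×(120 − 23)
51181 c = 39364  ⇒  c ≈ 0.7691 J/(g·K)

c ≈ 0.769 J/(g·K)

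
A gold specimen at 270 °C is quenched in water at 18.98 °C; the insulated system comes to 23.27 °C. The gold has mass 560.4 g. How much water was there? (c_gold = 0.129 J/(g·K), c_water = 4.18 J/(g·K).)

Taking heat into each body as positive, Σ m c ΔT = 0:
560.4×0.129×(23.27 − 270) + m×4.18×(23.27 − 18.98) = 0
17.93 m = 17837
m = 17837/17.93 ≈ 994.7 g

m ≈ 995 g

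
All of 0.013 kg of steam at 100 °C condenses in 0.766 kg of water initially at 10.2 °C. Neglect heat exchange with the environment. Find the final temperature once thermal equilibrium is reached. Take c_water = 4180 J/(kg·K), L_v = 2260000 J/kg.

T_f ≈ 20.7 °C

Conservation of energy gives ΣQ = 0:
steam→water at 100 °C releases m L_v = 0.013·2260000 = 29380; condensate cools 100→T: 0.013·4180·(T − 100) = 54.34(T − 100); water warms: 0.766·4180·(T − 10.2) = 3201.9(T − 10.2)
3256.2 T = 29380 + 5434 + 32659 = 67473
T ≈ 20.72 °C — below 100 °C, confirming all the steam condensed.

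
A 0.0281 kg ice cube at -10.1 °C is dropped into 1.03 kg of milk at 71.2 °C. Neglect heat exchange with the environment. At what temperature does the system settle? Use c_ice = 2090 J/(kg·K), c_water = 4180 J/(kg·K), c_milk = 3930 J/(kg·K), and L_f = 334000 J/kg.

T_f ≈ 66.8 °C

Setting the total heat transfer to zero:
ice -10.1→0 °C: 0.0281×2090×10.1 = 593.16
  fusion: m_ice L_f = 0.0281×334000 = 9385.4
  warm the meltwater: 117.46 T
  milk cools: 1.03×3930×(T − 71.2) = 4047.9(T − 71.2)
4165.4 T = 288210 − 9978.6 = 278232
T ≈ 66.80 °C — above 0 °C, consistent with complete melting.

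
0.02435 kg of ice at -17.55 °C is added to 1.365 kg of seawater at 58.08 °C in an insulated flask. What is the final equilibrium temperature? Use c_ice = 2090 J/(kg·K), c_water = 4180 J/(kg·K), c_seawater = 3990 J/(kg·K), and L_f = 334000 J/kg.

Energy conservation, ΣQ = 0:
warm ice to 0 °C: 0.02435·2090·(0 − (-17.55)) = 893.15
  latent heat to melt: 0.02435·334000 = 8132.9
  meltwater 0→T: 0.02435·4180·T = 101.78 T
  seawater: 5446.4(T − 58.08)
5548.1 T = 316324 − 9026 = 307298
T ≈ 55.39 °C — above 0 °C, consistent with complete melting.

T_f ≈ 55.4 °C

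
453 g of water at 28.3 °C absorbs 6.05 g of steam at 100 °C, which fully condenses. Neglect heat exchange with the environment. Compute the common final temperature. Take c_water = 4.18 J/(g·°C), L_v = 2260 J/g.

Energy balance with sensible and latent terms:
latent heat released on condensation: 6.05×2260 = 13673
  condensed water 100 °C→T: 25.29(T − 100)
  original water: 1893.5(T − 28.3)
1918.8 T = 13673 + 2528.9 + 53587 = 69789
T ≈ 36.37 °C (< 100 °C, so full condensation is consistent).

T_f ≈ 36.4 °C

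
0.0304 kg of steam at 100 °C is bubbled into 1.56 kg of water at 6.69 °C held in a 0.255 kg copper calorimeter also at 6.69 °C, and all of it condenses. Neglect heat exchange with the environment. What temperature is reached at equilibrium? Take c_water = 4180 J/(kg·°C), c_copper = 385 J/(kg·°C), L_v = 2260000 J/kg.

T_f ≈ 18.6 °C

Sum of m c ΔT and latent-heat terms is zero:
steam→water at 100 °C releases m L_v = 0.0304×2260000 = 68704; condensed water 100 °C→T: 127.07(T − 100); water warms: 1.56×4180×(T − 6.69) = 6520.8(T − 6.69); copper cup: 0.255×385×(T − 6.69) = 98.17(T − 6.69)
6746 T = 68704 + 12707 + 44281 = 125692
T ≈ 18.63 °C — below 100 °C, confirming all the steam condensed.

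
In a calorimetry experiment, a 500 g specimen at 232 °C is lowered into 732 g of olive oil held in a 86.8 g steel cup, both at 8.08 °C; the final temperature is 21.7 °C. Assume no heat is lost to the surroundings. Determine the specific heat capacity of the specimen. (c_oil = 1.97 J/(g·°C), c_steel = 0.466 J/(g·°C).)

c ≈ 0.192 J/(g·°C)

Conservation of energy gives ΣQ = 0:
500×c×(21.7 − 232) + 732×1.97×(21.7 − 8.08) + 86.8×0.466×(21.7 − 8.08) = 0
-105150 c = -20191
c = -20191/-105150 ≈ 0.192 J/(g·°C)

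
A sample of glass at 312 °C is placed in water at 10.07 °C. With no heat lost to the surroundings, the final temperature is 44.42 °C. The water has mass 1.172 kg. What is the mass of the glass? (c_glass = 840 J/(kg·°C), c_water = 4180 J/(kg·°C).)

Heat gained plus heat lost sum to zero:
m×840×(44.42 − 312) + 1.172×4180×(44.42 − 10.07) = 0
-224767 m = -168279
m = -168279/-224767 ≈ 0.7487 kg

m ≈ 0.749 kg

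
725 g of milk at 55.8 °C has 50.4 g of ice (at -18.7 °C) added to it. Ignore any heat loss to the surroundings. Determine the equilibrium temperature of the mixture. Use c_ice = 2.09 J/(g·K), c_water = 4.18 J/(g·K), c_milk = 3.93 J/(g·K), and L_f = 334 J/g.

T_f ≈ 45.8 °C

Energy conservation, ΣQ = 0:
ice -18.7→0 °C: 50.4·2.09·18.7 = 1969.8; fusion: m_ice L_f = 50.4·334 = 16834; meltwater 0→T: 50.4·4.18·T = 210.67 T; milk: 2849.2(T − 55.8)
3059.9 T = 158988 − 18803 = 140185
T ≈ 45.81 °C — above 0 °C, consistent with complete melting.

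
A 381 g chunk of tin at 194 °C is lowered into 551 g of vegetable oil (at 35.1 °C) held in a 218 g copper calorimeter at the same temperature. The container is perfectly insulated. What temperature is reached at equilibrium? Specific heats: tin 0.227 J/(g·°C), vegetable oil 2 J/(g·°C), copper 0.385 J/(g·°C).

T_f ≈ 45.9 °C

With ΣQ=0 the equilibrium temperature is the m·c-weighted mean:
T_f = (86.49*194 + 1102*35.1 + 83.93*35.1) / (86.49 + 1102 + 83.93)
    = 58405 / 1272.4 ≈ 45.90 °C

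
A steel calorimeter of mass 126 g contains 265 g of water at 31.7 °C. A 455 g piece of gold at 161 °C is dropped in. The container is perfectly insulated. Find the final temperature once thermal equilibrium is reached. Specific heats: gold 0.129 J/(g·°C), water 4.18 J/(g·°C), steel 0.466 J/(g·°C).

T_f ≈ 37.9 °C

Let T be the final temperature. ΣQ_i = 0:
455×0.129×(T − 161) + 265×4.18×(T − 31.7) + 126×0.466×(T − 31.7) = 0
58.7(T − 161) + 1107.7(T − 31.7) + 58.72(T − 31.7) = 0
1225.1 T = 46425
T = 46425 / 1225.1 = 37.9 °C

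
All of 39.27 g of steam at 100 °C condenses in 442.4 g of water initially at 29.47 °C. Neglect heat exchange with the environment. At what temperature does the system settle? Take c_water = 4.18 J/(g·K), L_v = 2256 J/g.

T_f ≈ 79.2 °C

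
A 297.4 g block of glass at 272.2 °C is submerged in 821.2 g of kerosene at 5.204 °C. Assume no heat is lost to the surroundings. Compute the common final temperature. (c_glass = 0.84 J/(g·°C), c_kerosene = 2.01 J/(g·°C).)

Taking heat into each body as positive, Σ m c ΔT = 0:
297.4*0.84*(T − 272.2) + 821.2*2.01*(T − 5.204) = 0
249.82(T − 272.2) + 1650.6(T − 5.204) = 0
1900.4 T = 76590
T = 76590 / 1900.4 = 40.3 °C

T_f ≈ 40.3 °C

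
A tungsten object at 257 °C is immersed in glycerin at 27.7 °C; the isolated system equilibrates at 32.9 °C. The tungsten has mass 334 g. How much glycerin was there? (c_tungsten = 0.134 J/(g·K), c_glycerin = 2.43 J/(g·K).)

Heat lost by the tungsten = heat gained by the glycerin:
334×0.134×(257 − 32.9) = m×2.43×(32.9 − 27.7)
12.64 m = 10030  ⇒  m ≈ 793.7 g

m ≈ 794 g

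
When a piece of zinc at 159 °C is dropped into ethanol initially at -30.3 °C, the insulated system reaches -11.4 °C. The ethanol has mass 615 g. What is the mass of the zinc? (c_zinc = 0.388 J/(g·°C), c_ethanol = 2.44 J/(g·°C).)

Heat lost by the zinc = heat gained by the ethanol:
m×0.388×(159 − -11.4) = 615×2.44×(-11.4 − (-30.3))
66.12 m = 28361  ⇒  m ≈ 429 g

m ≈ 429 g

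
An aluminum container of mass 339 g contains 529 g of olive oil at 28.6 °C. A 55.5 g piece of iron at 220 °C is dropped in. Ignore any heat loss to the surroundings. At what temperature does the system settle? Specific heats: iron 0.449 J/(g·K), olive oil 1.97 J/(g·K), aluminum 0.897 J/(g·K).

T_f ≈ 32.1 °C

Let T be the final temperature. ΣQ_i = 0:
55.5·0.449·(T − 220) + 529·1.97·(T − 28.6) + 339·0.897·(T − 28.6) = 0
(24.92 + 1042.1 + 304.08) T = 24.92·220 + 1042.1·28.6 + 304.08·28.6
T = 43984 / 1371.1 = 32.1 °C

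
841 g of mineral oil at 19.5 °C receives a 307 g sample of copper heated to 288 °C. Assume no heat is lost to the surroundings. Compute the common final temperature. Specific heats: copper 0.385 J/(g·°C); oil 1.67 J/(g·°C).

Conservation of energy gives ΣQ = 0:
307×0.385×(T − 288) + 841×1.67×(T − 19.5) = 0
(118.2 + 1404.5) T = 118.2×288 + 1404.5×19.5
T = 61427 / 1522.7 = 40.3 °C

T_f ≈ 40.3 °C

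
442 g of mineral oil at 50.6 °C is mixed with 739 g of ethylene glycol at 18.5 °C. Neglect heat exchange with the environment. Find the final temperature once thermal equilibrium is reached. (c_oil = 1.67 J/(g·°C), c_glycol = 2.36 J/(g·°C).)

Set heat shed by the hot body equal to heat absorbed by the cold body:
442·1.67·(50.6 − T) = 739·2.36·(T − 18.5)
738.14(50.6 − T) = 1744(T − 18.5)
2482.2 T = 69615  ⇒  T ≈ 28.05 °C

T_f ≈ 28.0 °C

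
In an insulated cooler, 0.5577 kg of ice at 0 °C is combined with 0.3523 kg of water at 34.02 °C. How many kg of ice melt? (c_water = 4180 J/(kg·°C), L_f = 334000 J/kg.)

m_melted ≈ 0.15 kg

Water can give up m c ΔT = 0.3523×4180×34.02 = 50098 J before reaching 0 °C.
Fully melting the ice requires m_ice L_f = 0.5577×334000 = 186272 J.
Since 50098 < 186272 J, not all the ice melts; equilibrium is at 0 °C.
Mass melted = 50098/334000 ≈ 0.15 kg.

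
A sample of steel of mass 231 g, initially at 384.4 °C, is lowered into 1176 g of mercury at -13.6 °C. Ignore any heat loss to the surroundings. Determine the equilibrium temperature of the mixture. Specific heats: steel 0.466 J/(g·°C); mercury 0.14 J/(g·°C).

T_f is the heat-capacity-weighted average of the initial temperatures:
T_f = (107.65·384.4 + 164.64·(-13.6)) / (107.65 + 164.64)
    = 39140 / 272.29 ≈ 143.75 °C

T_f ≈ 143.7 °C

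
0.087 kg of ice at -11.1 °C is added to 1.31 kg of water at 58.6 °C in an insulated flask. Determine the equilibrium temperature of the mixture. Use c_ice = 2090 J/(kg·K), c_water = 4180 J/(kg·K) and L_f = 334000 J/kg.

T_f ≈ 49.6 °C

Sum of m c ΔT and latent-heat terms is zero:
ice -11.1→0 °C: 0.087×2090×11.1 = 2018.3; melt ice: 0.087×334000 = 29058; meltwater 0→T: 0.087×4180×T = 363.66 T; water cools: 1.31×4180×(T − 58.6) = 5475.8(T − 58.6)
5839.5 T = 320882 − 31076 = 289806
T ≈ 49.63 °C. Since T > 0 °C, the all-ice-melts assumption holds.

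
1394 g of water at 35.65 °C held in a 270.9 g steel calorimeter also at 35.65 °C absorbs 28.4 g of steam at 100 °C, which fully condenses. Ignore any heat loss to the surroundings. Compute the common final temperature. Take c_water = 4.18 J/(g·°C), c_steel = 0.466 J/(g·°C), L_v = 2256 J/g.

T_f ≈ 47.5 °C

Heat gained plus heat lost sum to zero:
steam→water at 100 °C releases m L_v = 28.4×2256 = 64070; condensed water 100 °C→T: 118.71(T − 100); water warms: 1394×4.18×(T − 35.65) = 5826.9(T − 35.65); cup: 126.24(T − 35.65)
6071.9 T = 64070 + 11871 + 212230 = 288172
T ≈ 47.46 °C (< 100 °C, so full condensation is consistent).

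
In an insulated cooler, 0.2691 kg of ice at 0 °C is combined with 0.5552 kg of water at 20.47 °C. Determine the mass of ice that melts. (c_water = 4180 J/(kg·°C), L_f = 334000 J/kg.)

Water can give up m c ΔT = 0.5552·4180·20.47 = 47505 J before reaching 0 °C.
Melting all 0.2691 kg of ice would need 0.2691·334000 = 89879 J.
Since 47505 < 89879 J, not all the ice melts; equilibrium is at 0 °C.
m_melt = 47505 / L_f = 0.1422 kg.

m_melted ≈ 0.142 kg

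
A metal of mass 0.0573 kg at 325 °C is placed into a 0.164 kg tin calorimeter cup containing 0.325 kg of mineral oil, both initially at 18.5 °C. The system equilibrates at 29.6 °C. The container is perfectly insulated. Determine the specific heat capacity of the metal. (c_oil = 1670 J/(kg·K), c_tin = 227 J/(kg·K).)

Taking heat into each body as positive, Σ m c ΔT = 0:
0.0573·c·(29.6 − 325) + 0.325·1670·(29.6 − 18.5) + 0.164·227·(29.6 − 18.5) = 0
-16.93 c = -6437.8
c = -6437.8/-16.93 ≈ 380.3 J/(kg·K)

c ≈ 380 J/(kg·K)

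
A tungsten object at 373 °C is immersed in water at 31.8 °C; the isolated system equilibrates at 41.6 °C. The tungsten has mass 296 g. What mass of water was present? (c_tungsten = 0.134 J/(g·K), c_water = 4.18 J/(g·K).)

Setting the total heat transfer to zero:
296·0.134·(41.6 − 373) + m·4.18·(41.6 − 31.8) = 0
40.96 m = 13145
m = 13145/40.96 ≈ 320.9 g

m ≈ 321 g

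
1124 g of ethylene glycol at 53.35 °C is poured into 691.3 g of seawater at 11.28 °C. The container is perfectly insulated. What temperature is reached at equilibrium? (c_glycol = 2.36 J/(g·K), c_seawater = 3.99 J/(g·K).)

Set heat shed by the hot body equal to heat absorbed by the cold body:
1124·2.36·(53.35 − T) = 691.3·3.99·(T − 11.28)
2652.6(53.35 − T) = 2758.3(T − 11.28)
5410.9 T = 172632  ⇒  T ≈ 31.90 °C

T_f ≈ 31.9 °C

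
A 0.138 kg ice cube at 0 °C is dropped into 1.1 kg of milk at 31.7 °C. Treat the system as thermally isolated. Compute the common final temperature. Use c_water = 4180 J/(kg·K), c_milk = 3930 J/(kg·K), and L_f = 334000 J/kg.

T_f ≈ 18.6 °C

Net heat exchanged in the isolated system is zero:
fusion: m_ice L_f = 0.138·334000 = 46092; warm the meltwater: 576.84 T; milk: 4323(T − 31.7)
4899.8 T = 137039 − 46092 = 90947
T ≈ 18.56 °C — above 0 °C, consistent with complete melting.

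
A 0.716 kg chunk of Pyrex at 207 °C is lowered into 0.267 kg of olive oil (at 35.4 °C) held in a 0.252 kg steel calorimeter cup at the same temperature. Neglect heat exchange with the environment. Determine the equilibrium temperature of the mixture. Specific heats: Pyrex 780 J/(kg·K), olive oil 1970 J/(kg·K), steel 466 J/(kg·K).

T_f ≈ 115.1 °C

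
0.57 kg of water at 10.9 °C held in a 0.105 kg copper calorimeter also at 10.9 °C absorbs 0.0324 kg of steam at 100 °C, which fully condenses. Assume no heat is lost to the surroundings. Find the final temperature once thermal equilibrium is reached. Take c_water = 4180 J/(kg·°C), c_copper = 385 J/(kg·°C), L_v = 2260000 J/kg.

T_f ≈ 44.2 °C

Sum of m c ΔT and latent-heat terms is zero:
condense steam: −0.0324×2260000 = −73224
  condensate cools 100→T: 0.0324×4180×(T − 100) = 135.43(T − 100)
  water warms: 0.57×4180×(T − 10.9) = 2382.6(T − 10.9)
  cup: 40.42(T − 10.9)
2558.5 T = 73224 + 13543 + 26411 = 113178
T ≈ 44.24 °C (< 100 °C, so full condensation is consistent).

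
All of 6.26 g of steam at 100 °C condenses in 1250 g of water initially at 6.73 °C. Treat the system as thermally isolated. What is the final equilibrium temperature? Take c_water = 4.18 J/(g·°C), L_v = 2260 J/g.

Taking heat into each body as positive, Σ m c ΔT = 0:
latent heat released on condensation: 6.26×2260 = 14148; condensed water 100 °C→T: 26.17(T − 100); original water: 5225(T − 6.73)
5251.2 T = 14148 + 2616.7 + 35164 = 51929
T ≈ 9.89 °C — below 100 °C, confirming all the steam condensed.

T_f ≈ 9.9 °C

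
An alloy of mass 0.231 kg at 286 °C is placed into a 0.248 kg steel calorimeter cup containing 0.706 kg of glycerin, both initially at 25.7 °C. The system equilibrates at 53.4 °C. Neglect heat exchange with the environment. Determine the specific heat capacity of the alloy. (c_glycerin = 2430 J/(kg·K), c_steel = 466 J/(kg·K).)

c ≈ 944 J/(kg·K)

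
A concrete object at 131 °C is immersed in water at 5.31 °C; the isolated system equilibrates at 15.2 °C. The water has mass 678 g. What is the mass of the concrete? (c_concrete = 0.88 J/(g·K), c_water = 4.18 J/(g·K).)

m ≈ 275 g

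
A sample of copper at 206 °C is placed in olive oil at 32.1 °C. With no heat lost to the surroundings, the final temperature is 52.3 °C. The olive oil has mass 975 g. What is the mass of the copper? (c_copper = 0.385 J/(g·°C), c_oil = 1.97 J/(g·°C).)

m ≈ 656 g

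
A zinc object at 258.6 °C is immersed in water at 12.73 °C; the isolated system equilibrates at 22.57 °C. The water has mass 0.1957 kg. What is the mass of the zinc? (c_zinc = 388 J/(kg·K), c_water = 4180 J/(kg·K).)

Conservation of energy gives ΣQ = 0:
m×388×(22.57 − 258.6) + 0.1957×4180×(22.57 − 12.73) = 0
-91580 m = -8049.4
m = -8049.4/-91580 ≈ 0.08789 kg

m ≈ 0.0879 kg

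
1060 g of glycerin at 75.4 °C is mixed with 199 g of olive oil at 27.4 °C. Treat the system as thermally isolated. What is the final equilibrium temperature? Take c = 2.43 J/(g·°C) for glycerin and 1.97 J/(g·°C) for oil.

T_f ≈ 69.1 °C

Setting the total heat transfer to zero:
1060·2.43·(T − 75.4) + 199·1.97·(T − 27.4) = 0
2575.8(T − 75.4) + 392.03(T − 27.4) = 0
2967.8 T = 204957
T ≈ 69.06 °C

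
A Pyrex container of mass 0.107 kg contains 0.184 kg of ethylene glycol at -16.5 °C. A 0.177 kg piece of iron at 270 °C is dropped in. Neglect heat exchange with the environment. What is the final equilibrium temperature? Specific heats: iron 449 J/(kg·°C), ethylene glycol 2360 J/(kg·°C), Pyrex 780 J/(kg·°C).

With ΣQ=0 the equilibrium temperature is the m·c-weighted mean:
T_f = (79.47·270 + 434.24·(-16.5) + 83.46·(-16.5)) / (79.47 + 434.24 + 83.46)
    = 12916 / 597.17 ≈ 21.63 °C

T_f ≈ 21.6 °C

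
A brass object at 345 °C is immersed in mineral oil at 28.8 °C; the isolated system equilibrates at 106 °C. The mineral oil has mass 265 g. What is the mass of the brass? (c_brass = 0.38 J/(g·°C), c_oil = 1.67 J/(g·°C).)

Heat lost by the brass = heat gained by the oil:
m×0.38×(345 − 106) = 265×1.67×(106 − 28.8)
90.82 m = 34165  ⇒  m ≈ 376.2 g

m ≈ 376 g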